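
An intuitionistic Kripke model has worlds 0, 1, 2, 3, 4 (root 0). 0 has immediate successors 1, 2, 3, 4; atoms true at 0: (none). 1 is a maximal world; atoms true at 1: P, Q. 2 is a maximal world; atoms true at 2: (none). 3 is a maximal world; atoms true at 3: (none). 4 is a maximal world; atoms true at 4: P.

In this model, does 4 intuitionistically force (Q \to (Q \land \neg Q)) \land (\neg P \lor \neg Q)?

Yes

4 \Vdash (Q \to (Q \land \neg Q)) \land (\neg P \lor \neg Q) since 4 forces both conjuncts.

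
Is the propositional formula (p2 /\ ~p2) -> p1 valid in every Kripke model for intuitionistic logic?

This is an instance of ex falso quodlibet, which is intuitionistically derivable.
No world can force both p2 and ~p2, so the antecedent p2 /\ ~p2 is never forced and the implication holds vacuously at every world.

Yes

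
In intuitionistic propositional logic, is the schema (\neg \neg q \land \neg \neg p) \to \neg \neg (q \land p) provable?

Yes

This is the distribution of double negation over conjunction, which is intuitionistically derivable.
Assume \neg \neg q, \neg \neg p, and \neg (q \land p). From q we'd get \neg p (since q \land p is refuted), contradicting \neg \neg p; so \neg q, contradicting \neg \neg q.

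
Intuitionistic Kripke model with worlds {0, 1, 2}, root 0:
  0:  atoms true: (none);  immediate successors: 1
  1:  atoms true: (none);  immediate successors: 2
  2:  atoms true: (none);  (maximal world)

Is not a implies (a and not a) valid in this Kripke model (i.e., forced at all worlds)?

Not every world: 0 does not force not a implies (a and not a).
0 does not force not a implies (a and not a): already at 0 itself, 0 forces not a but 0 does not force a and not a.
0 does not force a and not a since 0 fails a.

No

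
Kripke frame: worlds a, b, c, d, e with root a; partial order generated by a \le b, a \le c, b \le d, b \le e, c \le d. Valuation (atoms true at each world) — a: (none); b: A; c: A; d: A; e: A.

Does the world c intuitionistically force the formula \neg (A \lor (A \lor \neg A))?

c \nVdash \neg (A \lor (A \lor \neg A)) since c is accessible from c and c \Vdash A \lor (A \lor \neg A).
c \Vdash A \lor (A \lor \neg A) via the disjunct A.

No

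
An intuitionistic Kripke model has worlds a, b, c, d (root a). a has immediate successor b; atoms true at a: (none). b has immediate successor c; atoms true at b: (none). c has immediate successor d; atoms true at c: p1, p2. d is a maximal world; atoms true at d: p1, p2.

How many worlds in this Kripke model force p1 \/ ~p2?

a: does not force it — a ||-/- p1 \/ ~p2: neither disjunct is forced at a.
b: does not force it.
c: forces it.
d: forces it.
Worlds forcing the formula: {c, d}.

2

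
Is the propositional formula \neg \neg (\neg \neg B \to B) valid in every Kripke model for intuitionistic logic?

This is the double negation of double-negation elimination, which is intuitionistically derivable.
By Glivenko's theorem the double negation of any classical propositional tautology is intuitionistically provable; \neg \neg B \to B is classically a tautology.

Yes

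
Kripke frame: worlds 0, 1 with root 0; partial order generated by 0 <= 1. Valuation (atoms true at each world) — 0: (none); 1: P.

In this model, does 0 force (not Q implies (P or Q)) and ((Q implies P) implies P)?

No

0 does not force (not Q implies (P or Q)) and ((Q implies P) implies P) since 0 fails not Q implies (P or Q).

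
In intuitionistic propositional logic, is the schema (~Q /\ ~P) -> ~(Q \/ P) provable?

This is a constructively valid De Morgan direction (conjunction of negations to negated disjunction), which is intuitionistically derivable.
If both ~Q and ~P hold at a world, no accessible world forces Q or forces P, so none forces Q \/ P.

Yes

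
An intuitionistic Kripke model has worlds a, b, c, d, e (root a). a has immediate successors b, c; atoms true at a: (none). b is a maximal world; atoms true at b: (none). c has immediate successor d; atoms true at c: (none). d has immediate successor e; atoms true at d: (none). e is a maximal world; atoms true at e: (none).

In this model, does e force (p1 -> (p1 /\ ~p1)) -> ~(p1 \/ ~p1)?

No

e ||-/- (p1 -> (p1 /\ ~p1)) -> ~(p1 \/ ~p1): already at e itself, e ||- p1 -> (p1 /\ ~p1) but e ||-/- ~(p1 \/ ~p1).
e ||-/- ~(p1 \/ ~p1) since e is accessible from e and e ||- p1 \/ ~p1.
e ||- p1 \/ ~p1 via the disjunct ~p1.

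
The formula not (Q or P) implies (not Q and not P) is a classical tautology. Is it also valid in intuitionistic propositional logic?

This is a constructively valid De Morgan direction (negated disjunction to conjunction of negations), which is intuitionistically derivable.
From not (Q or P): if Q held then Q or P would, contradiction — so not Q; similarly not P.

Yes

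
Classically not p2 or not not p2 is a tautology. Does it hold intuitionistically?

No

This is the weak law of excluded middle, which is not intuitionistically valid.
A Kripke countermodel: worlds s0, s1, s2; order generated by s0 <= s1, s0 <= s2; atoms true at each world — s0:{}; s1:{p2}; s2:{}.
s0 does not force not p2 or not not p2: neither disjunct is forced at s0.
s0 does not force not p2 since s1 is accessible from s0 and s1 forces p2.
So the root s0 does not force the formula.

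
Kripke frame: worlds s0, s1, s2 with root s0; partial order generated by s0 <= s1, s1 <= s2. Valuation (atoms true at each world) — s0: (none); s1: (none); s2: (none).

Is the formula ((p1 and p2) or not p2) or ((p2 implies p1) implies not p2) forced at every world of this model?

s0 forces ((p1 and p2) or not p2) or ((p2 implies p1) implies not p2) via the disjunct (p1 and p2) or not p2.
Since the root s0 forces ((p1 and p2) or not p2) or ((p2 implies p1) implies not p2) and forcing is persistent (monotone upward), every world forces it.

Yes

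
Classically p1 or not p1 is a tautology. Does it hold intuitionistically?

No

This is the law of excluded middle, which is not intuitionistically valid.
A Kripke countermodel: worlds 0, 1; order generated by 0 <= 1; atoms true at each world — 0:{}; 1:{p1}.
0 does not force p1 or not p1: neither disjunct is forced at 0.
0 lacks atom p1, so 0 does not force p1.
So the root 0 does not force the formula.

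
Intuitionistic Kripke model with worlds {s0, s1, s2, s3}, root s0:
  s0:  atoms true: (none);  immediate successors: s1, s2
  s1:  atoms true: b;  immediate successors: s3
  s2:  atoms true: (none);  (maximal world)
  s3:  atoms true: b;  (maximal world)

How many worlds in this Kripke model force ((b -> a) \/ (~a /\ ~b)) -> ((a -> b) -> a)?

2

s0: does not force it — s0 ||-/- ((b -> a) \/ (~a /\ ~b)) -> ((a -> b) -> a): at the accessible world s2, s2 ||- (b -> a) \/ (~a /\ ~b) but s2 ||-/- (a -> b) -> a.
s1: forces it.
s2: does not force it.
s3: forces it.
Worlds forcing the formula: {s1, s3}.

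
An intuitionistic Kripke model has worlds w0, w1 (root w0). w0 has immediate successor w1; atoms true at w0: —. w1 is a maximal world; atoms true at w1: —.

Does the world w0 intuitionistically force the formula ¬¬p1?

No

w0 ⊮ ¬¬p1 since w0 is accessible from w0 and w0 ⊩ ¬p1.
w0 ⊩ ¬p1: no world accessible from w0 forces p1.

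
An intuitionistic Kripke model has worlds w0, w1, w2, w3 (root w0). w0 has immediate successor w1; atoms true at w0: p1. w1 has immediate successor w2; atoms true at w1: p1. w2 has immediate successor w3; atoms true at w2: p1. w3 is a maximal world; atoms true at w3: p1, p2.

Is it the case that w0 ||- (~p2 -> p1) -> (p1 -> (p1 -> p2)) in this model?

No

w0 ||-/- (~p2 -> p1) -> (p1 -> (p1 -> p2)): already at w0 itself, w0 ||- ~p2 -> p1 but w0 ||-/- p1 -> (p1 -> p2).
w0 ||-/- p1 -> (p1 -> p2): already at w0 itself, w0 ||- p1 but w0 ||-/- p1 -> p2.
w0 ||-/- p1 -> p2: already at w0 itself, w0 ||- p1 but w0 ||-/- p2.
w0 lacks atom p2, so w0 ||-/- p2.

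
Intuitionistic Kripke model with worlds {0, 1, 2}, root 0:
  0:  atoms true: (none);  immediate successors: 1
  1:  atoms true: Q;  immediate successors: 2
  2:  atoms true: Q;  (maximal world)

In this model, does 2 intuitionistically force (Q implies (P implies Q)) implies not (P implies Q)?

2 does not force (Q implies (P implies Q)) implies not (P implies Q): already at 2 itself, 2 forces Q implies (P implies Q) but 2 does not force not (P implies Q).
2 does not force not (P implies Q) since 2 is accessible from 2 and 2 forces P implies Q.
2 forces P implies Q vacuously: no world accessible from 2 forces the antecedent P.

No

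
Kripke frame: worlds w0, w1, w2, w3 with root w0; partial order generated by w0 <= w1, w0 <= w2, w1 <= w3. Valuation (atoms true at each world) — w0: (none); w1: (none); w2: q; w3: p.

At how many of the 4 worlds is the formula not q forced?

2

w0: does not force it — w0 does not force not q since w2 is accessible from w0 and w2 forces q.
w1: forces it.
w2: does not force it — w2 does not force not q since w2 is accessible from w2 and w2 forces q.
w3: forces it.
Worlds forcing the formula: {w1, w3}.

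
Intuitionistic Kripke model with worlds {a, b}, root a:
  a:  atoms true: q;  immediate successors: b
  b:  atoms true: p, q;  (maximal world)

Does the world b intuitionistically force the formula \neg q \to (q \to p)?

Yes

b \Vdash \neg q \to (q \to p) vacuously: no world accessible from b forces the antecedent \neg q.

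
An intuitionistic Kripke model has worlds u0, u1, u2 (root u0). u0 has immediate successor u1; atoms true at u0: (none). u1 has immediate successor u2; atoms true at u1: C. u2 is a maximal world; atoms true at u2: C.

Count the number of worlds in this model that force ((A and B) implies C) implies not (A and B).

u0: forces it.
u1: forces it.
u2: forces it.
Worlds forcing the formula: {u0, u1, u2}.

3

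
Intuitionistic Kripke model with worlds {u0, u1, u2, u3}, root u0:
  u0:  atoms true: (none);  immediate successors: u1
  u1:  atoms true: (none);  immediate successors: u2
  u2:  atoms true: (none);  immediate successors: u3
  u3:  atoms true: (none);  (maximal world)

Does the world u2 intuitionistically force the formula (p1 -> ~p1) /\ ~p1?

u2 ||- (p1 -> ~p1) /\ ~p1 since u2 forces both conjuncts.

Yes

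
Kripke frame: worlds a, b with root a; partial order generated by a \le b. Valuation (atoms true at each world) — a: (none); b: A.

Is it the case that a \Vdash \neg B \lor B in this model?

a \Vdash \neg B \lor B via the disjunct \neg B.

Yes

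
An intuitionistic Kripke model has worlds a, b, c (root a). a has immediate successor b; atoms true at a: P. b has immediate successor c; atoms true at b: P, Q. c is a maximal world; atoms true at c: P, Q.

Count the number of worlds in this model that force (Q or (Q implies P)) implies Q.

2

a: does not force it — a does not force (Q or (Q implies P)) implies Q: already at a itself, a forces Q or (Q implies P) but a does not force Q.
b: forces it.
c: forces it.
Worlds forcing the formula: {b, c}.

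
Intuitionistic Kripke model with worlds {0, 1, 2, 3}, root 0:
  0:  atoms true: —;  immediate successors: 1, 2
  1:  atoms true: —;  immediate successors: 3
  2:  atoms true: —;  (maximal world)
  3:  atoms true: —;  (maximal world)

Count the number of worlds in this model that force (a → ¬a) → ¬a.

4

0: forces it.
1: forces it.
2: forces it.
3: forces it.
Worlds forcing the formula: {0, 1, 2, 3}.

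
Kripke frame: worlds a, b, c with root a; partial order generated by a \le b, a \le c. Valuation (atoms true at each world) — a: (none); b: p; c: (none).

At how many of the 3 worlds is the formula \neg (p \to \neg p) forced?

1

a: does not force it — a \nVdash \neg (p \to \neg p) since c is accessible from a and c \Vdash p \to \neg p.
b: forces it.
c: does not force it — c \nVdash \neg (p \to \neg p) since c is accessible from c and c \Vdash p \to \neg p.
Worlds forcing the formula: {b}.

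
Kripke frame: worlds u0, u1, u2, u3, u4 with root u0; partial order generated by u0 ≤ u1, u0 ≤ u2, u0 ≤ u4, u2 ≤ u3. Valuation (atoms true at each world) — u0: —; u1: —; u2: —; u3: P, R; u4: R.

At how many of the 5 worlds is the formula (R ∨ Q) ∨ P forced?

u0: does not force it — u0 ⊮ (R ∨ Q) ∨ P: neither disjunct is forced at u0.
u1: does not force it.
u2: does not force it.
u3: forces it.
u4: forces it.
Worlds forcing the formula: {u3, u4}.

2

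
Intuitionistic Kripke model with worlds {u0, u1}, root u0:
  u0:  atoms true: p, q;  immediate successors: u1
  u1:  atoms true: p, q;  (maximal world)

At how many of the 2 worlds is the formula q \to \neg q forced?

u0: does not force it — u0 \nVdash q \to \neg q: already at u0 itself, u0 \Vdash q but u0 \nVdash \neg q.
u1: does not force it.
Worlds forcing the formula: { }.

0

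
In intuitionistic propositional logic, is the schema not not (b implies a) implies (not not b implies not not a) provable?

Yes

This is the distribution of double negation over implication, which is intuitionistically derivable.
Assume not not (b implies a) and not not b; suppose not a. Then b implies a would give not b (by contraposition), contradicting not not b; so not (b implies a), contradicting not not (b implies a). Hence not not a.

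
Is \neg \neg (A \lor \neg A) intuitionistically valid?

This is the double negation of excluded middle, which is intuitionistically derivable.
Assuming \neg (A \lor \neg A): from A we'd get A \lor \neg A, so \neg A; but then A \lor \neg A again — contradiction. Hence \neg \neg (A \lor \neg A).

Yes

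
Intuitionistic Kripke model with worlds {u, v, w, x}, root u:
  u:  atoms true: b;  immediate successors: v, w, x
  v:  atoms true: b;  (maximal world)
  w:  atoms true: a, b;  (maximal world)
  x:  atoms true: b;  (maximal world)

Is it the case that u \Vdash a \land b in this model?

u \nVdash a \land b since u fails a.

No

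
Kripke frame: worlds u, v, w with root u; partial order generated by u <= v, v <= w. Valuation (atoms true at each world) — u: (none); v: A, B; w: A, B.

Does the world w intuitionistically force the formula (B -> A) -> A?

Yes

w ||- (B -> A) -> A: every world accessible from w that forces B -> A (namely w) also forces A.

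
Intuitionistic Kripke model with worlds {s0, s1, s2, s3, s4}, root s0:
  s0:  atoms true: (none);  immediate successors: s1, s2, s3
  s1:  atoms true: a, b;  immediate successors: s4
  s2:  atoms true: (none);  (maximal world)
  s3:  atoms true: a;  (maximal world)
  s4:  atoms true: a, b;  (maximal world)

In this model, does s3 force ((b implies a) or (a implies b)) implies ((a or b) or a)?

s3 forces ((b implies a) or (a implies b)) implies ((a or b) or a): every world accessible from s3 that forces (b implies a) or (a implies b) (namely s3) also forces (a or b) or a.

Yes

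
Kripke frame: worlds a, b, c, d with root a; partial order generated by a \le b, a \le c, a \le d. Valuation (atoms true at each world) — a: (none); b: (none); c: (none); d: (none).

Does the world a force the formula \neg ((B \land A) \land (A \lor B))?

Yes

a \Vdash \neg ((B \land A) \land (A \lor B)): no world accessible from a forces (B \land A) \land (A \lor B).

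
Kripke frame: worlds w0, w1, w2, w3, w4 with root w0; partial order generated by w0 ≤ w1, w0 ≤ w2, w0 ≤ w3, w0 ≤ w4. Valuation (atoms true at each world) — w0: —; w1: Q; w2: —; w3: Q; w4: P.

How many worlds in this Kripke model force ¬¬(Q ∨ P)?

3

w0: does not force it — w0 ⊮ ¬¬(Q ∨ P) since w2 is accessible from w0 and w2 ⊩ ¬(Q ∨ P).
w1: forces it.
w2: does not force it — w2 ⊮ ¬¬(Q ∨ P) since w2 is accessible from w2 and w2 ⊩ ¬(Q ∨ P).
w3: forces it.
w4: forces it.
Worlds forcing the formula: {w1, w3, w4}.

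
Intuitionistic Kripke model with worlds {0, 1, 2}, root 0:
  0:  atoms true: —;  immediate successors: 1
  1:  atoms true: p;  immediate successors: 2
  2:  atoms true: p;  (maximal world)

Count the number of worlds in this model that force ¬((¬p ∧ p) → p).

0

0: does not force it — 0 ⊮ ¬((¬p ∧ p) → p) since 0 is accessible from 0 and 0 ⊩ (¬p ∧ p) → p.
1: does not force it.
2: does not force it.
Worlds forcing the formula: { }.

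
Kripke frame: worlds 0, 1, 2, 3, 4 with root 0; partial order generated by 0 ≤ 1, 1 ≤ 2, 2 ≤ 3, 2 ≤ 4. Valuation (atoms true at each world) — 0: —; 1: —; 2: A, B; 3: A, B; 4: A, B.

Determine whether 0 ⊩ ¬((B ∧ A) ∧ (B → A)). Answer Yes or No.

No

0 ⊮ ¬((B ∧ A) ∧ (B → A)) since 2 is accessible from 0 and 2 ⊩ (B ∧ A) ∧ (B → A).
2 ⊩ (B ∧ A) ∧ (B → A) since 2 forces both conjuncts.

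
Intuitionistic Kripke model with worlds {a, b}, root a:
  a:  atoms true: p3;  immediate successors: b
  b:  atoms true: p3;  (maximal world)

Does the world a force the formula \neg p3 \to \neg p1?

a \Vdash \neg p3 \to \neg p1 vacuously: no world accessible from a forces the antecedent \neg p3.

Yes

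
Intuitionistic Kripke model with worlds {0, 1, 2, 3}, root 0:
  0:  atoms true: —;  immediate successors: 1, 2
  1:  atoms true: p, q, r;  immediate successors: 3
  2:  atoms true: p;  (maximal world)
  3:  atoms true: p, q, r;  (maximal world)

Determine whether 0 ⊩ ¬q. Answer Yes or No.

No

0 ⊮ ¬q since 1 is accessible from 0 and 1 ⊩ q.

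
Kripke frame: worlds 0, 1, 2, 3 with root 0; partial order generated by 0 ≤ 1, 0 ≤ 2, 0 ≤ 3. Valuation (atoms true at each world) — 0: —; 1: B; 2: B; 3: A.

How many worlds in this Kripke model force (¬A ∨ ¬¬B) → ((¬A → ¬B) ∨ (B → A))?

1

0: does not force it — 0 ⊮ (¬A ∨ ¬¬B) → ((¬A → ¬B) ∨ (B → A)): at the accessible world 1, 1 ⊩ ¬A ∨ ¬¬B but 1 ⊮ (¬A → ¬B) ∨ (B → A).
1: does not force it — 1 ⊮ (¬A ∨ ¬¬B) → ((¬A → ¬B) ∨ (B → A)): already at 1 itself, 1 ⊩ ¬A ∨ ¬¬B but 1 ⊮ (¬A → ¬B) ∨ (B → A).
2: does not force it.
3: forces it.
Worlds forcing the formula: {3}.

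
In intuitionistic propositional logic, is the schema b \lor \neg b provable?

No

This is the law of excluded middle, which is not intuitionistically valid.
A Kripke countermodel: worlds u, v; order generated by u \le v; atoms true at each world — u:{}; v:{b}.
u \nVdash b \lor \neg b: neither disjunct is forced at u.
u lacks atom b, so u \nVdash b.
So the root u does not force the formula.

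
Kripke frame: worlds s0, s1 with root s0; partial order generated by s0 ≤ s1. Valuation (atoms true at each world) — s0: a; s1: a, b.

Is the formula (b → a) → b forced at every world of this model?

Not every world: s0 ⊮ (b → a) → b.
s0 ⊮ (b → a) → b: already at s0 itself, s0 ⊩ b → a but s0 ⊮ b.
s0 lacks atom b, so s0 ⊮ b.

No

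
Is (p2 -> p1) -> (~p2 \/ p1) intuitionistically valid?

This is the material-implication-as-disjunction principle, which is not intuitionistically valid.
A Kripke countermodel: worlds s0, s1; order generated by s0 <= s1; atoms true at each world — s0:{}; s1:{p1,p2}.
s0 ||-/- (p2 -> p1) -> (~p2 \/ p1): already at s0 itself, s0 ||- p2 -> p1 but s0 ||-/- ~p2 \/ p1.
s0 ||-/- ~p2 \/ p1: neither disjunct is forced at s0.
s0 ||-/- ~p2 since s1 is accessible from s0 and s1 ||- p2.
So the root s0 does not force the formula.

No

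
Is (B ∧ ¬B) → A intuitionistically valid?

Yes

This is an instance of ex falso quodlibet, which is intuitionistically derivable.
No world can force both B and ¬B, so the antecedent B ∧ ¬B is never forced and the implication holds vacuously at every world.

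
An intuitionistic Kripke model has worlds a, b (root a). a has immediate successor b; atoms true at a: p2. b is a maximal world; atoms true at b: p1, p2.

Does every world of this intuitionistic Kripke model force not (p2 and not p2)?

a forces not (p2 and not p2): no world accessible from a forces p2 and not p2.
Since the root a forces not (p2 and not p2) and forcing is persistent (monotone upward), every world forces it.

Yes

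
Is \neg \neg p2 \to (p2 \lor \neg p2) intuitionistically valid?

This is a variant of double-negation elimination (deriving excluded middle from double negation), which is not intuitionistically valid.
A Kripke countermodel: worlds u, v; order generated by u \le v; atoms true at each world — u:{}; v:{p2}.
u \nVdash \neg \neg p2 \to (p2 \lor \neg p2): already at u itself, u \Vdash \neg \neg p2 but u \nVdash p2 \lor \neg p2.
u \nVdash p2 \lor \neg p2: neither disjunct is forced at u.
u lacks atom p2, so u \nVdash p2.
So the root u does not force the formula.

No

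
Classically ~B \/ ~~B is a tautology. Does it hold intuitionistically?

No

This is the weak law of excluded middle, which is not intuitionistically valid.
A Kripke countermodel: worlds u0, u1, u2; order generated by u0 <= u1, u0 <= u2; atoms true at each world — u0:{}; u1:{B}; u2:{}.
u0 ||-/- ~B \/ ~~B: neither disjunct is forced at u0.
u0 ||-/- ~B since u1 is accessible from u0 and u1 ||- B.
So the root u0 does not force the formula.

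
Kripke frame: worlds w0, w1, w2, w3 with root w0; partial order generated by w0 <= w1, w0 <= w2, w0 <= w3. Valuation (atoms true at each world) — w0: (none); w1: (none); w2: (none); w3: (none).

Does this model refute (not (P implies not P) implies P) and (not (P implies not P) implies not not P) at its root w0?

w0 forces (not (P implies not P) implies P) and (not (P implies not P) implies not not P) since w0 forces both conjuncts.
So the root w0 forces (not (P implies not P) implies P) and (not (P implies not P) implies not not P); the model is not a countermodel.

No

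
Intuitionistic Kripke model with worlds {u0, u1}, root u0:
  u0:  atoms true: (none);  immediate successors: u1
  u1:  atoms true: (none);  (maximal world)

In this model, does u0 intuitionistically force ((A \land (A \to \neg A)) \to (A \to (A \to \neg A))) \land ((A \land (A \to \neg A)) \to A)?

u0 \Vdash ((A \land (A \to \neg A)) \to (A \to (A \to \neg A))) \land ((A \land (A \to \neg A)) \to A) since u0 forces both conjuncts.

Yes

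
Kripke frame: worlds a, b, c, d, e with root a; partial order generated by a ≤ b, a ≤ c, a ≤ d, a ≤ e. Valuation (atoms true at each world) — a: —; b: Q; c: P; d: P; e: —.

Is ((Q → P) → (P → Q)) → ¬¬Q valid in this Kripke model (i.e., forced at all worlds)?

Not every world: a ⊮ ((Q → P) → (P → Q)) → ¬¬Q.
a ⊮ ((Q → P) → (P → Q)) → ¬¬Q: at the accessible world e, e ⊩ (Q → P) → (P → Q) but e ⊮ ¬¬Q.
e ⊮ ¬¬Q since e is accessible from e and e ⊩ ¬Q.

No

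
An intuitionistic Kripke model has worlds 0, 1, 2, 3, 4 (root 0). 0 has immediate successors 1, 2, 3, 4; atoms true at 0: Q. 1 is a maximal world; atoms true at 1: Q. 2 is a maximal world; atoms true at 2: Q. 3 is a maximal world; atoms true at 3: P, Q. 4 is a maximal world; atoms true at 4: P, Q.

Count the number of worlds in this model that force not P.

0: does not force it — 0 does not force not P since 3 is accessible from 0 and 3 forces P.
1: forces it.
2: forces it.
3: does not force it.
4: does not force it.
Worlds forcing the formula: {1, 2}.

2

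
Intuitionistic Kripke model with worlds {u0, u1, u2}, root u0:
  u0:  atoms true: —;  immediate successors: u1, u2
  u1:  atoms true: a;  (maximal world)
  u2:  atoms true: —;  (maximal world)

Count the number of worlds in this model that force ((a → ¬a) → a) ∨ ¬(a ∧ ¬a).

u0: forces it.
u1: forces it.
u2: forces it.
Worlds forcing the formula: {u0, u1, u2}.

3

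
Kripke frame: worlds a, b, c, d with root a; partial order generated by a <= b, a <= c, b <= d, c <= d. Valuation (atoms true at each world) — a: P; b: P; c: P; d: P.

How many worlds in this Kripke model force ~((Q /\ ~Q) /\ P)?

a: forces it.
b: forces it.
c: forces it.
d: forces it.
Worlds forcing the formula: {a, b, c, d}.

4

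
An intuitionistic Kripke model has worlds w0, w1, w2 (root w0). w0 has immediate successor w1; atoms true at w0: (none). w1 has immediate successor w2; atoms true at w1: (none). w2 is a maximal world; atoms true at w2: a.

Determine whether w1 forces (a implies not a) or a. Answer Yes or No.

w1 does not force (a implies not a) or a: neither disjunct is forced at w1.
w1 does not force a implies not a: at the accessible world w2, w2 forces a but w2 does not force not a.
w2 does not force not a since w2 is accessible from w2 and w2 forces a.

No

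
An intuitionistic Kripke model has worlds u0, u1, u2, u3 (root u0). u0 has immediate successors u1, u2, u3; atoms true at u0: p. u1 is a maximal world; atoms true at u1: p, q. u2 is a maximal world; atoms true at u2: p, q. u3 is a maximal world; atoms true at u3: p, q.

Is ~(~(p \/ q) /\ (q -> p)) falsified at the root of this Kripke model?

u0 ||- ~(~(p \/ q) /\ (q -> p)): no world accessible from u0 forces ~(p \/ q) /\ (q -> p).
So the root u0 forces ~(~(p \/ q) /\ (q -> p)); the model is not a countermodel.

No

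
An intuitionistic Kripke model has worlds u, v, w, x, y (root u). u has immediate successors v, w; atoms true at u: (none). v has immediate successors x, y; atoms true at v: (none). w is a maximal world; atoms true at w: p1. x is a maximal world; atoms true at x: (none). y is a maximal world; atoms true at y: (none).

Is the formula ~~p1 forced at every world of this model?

No

Not every world: u ||-/- ~~p1.
u ||-/- ~~p1 since v is accessible from u and v ||- ~p1.
v ||- ~p1: no world accessible from v forces p1.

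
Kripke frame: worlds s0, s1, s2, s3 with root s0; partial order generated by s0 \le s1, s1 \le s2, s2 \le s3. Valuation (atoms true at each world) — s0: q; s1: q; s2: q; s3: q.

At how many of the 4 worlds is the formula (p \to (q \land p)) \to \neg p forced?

s0: forces it.
s1: forces it.
s2: forces it.
s3: forces it.
Worlds forcing the formula: {s0, s1, s2, s3}.

4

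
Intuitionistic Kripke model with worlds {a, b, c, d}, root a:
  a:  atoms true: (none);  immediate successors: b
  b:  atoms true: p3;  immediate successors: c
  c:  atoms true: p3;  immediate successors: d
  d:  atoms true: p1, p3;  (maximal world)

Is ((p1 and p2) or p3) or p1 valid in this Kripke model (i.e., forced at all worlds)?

No

Not every world: a does not force ((p1 and p2) or p3) or p1.
a does not force ((p1 and p2) or p3) or p1: neither disjunct is forced at a.
a does not force (p1 and p2) or p3: neither disjunct is forced at a.
a does not force p1 and p2 since a fails p1.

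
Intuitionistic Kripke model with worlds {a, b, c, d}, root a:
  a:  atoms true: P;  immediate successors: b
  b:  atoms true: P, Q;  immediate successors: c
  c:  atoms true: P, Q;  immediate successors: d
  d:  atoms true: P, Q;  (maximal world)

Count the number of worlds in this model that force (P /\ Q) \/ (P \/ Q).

4

a: forces it.
b: forces it.
c: forces it.
d: forces it.
Worlds forcing the formula: {a, b, c, d}.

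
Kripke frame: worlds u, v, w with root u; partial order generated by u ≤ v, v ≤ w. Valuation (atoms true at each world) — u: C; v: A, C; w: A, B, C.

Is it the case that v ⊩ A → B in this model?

v ⊮ A → B: already at v itself, v ⊩ A but v ⊮ B.
v lacks atom B, so v ⊮ B.

No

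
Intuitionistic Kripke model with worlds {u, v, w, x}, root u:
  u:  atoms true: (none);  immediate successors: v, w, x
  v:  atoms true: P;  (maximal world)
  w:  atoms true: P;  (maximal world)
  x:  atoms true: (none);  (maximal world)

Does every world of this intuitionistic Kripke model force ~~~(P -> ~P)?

No

Not every world: u ||-/- ~~~(P -> ~P).
u ||-/- ~~~(P -> ~P) since x is accessible from u and x ||- ~~(P -> ~P).
x ||- ~~(P -> ~P): no world accessible from x forces ~(P -> ~P).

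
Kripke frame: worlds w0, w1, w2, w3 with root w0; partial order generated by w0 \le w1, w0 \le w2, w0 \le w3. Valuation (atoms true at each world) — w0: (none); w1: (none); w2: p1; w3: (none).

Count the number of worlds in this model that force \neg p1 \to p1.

1

w0: does not force it — w0 \nVdash \neg p1 \to p1: at the accessible world w1, w1 \Vdash \neg p1 but w1 \nVdash p1.
w1: does not force it — w1 \nVdash \neg p1 \to p1: already at w1 itself, w1 \Vdash \neg p1 but w1 \nVdash p1.
w2: forces it.
w3: does not force it.
Worlds forcing the formula: {w2}.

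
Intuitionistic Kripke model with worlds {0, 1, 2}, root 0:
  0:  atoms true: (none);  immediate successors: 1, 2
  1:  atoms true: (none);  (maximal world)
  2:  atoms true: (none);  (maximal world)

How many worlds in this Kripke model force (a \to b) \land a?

0: does not force it — 0 \nVdash (a \to b) \land a since 0 fails a.
1: does not force it.
2: does not force it.
Worlds forcing the formula: { }.

0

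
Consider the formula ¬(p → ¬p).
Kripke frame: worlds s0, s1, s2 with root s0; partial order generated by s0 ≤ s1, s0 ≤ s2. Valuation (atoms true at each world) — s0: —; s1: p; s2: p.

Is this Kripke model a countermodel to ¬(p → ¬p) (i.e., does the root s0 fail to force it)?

No

s0 ⊩ ¬(p → ¬p): no world accessible from s0 forces p → ¬p.
So the root s0 forces ¬(p → ¬p); the model is not a countermodel.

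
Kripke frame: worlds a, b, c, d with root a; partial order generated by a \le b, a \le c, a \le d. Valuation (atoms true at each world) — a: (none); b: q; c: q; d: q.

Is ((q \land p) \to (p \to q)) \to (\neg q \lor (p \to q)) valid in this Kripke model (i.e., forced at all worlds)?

Yes

a \Vdash ((q \land p) \to (p \to q)) \to (\neg q \lor (p \to q)): every world accessible from a that forces (q \land p) \to (p \to q) (namely a, b, c, d) also forces \neg q \lor (p \to q).
Since the root a forces ((q \land p) \to (p \to q)) \to (\neg q \lor (p \to q)) and forcing is persistent (monotone upward), every world forces it.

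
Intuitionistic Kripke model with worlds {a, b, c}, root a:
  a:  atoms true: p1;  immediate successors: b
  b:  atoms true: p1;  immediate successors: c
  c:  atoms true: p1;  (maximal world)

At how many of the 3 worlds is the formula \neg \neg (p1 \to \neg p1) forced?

0

a: does not force it — a \nVdash \neg \neg (p1 \to \neg p1) since a is accessible from a and a \Vdash \neg (p1 \to \neg p1).
b: does not force it — b \nVdash \neg \neg (p1 \to \neg p1) since b is accessible from b and b \Vdash \neg (p1 \to \neg p1).
c: does not force it — c \nVdash \neg \neg (p1 \to \neg p1) since c is accessible from c and c \Vdash \neg (p1 \to \neg p1).
Worlds forcing the formula: { }.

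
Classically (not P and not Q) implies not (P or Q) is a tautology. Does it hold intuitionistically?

Yes

This is a constructively valid De Morgan direction (conjunction of negations to negated disjunction), which is intuitionistically derivable.
If both not P and not Q hold at a world, no accessible world forces P or forces Q, so none forces P or Q.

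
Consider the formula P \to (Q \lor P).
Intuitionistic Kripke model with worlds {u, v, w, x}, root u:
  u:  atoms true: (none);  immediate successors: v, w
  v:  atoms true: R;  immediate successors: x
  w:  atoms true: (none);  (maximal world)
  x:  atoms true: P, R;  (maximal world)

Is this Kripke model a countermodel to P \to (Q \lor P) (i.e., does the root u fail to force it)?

u \Vdash P \to (Q \lor P): every world accessible from u that forces P (namely x) also forces Q \lor P.
So the root u forces P \to (Q \lor P); the model is not a countermodel.

No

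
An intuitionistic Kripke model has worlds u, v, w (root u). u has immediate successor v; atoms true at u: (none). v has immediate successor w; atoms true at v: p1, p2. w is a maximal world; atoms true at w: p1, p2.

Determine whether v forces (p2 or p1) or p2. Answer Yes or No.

Yes

v forces (p2 or p1) or p2 via the disjunct p2 or p1.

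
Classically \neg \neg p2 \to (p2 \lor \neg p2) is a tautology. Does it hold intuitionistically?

This is a variant of double-negation elimination (deriving excluded middle from double negation), which is not intuitionistically valid.
A Kripke countermodel: worlds a, b; order generated by a \le b; atoms true at each world — a:{}; b:{p2}.
a \nVdash \neg \neg p2 \to (p2 \lor \neg p2): already at a itself, a \Vdash \neg \neg p2 but a \nVdash p2 \lor \neg p2.
a \nVdash p2 \lor \neg p2: neither disjunct is forced at a.
a lacks atom p2, so a \nVdash p2.
So the root a does not force the formula.

No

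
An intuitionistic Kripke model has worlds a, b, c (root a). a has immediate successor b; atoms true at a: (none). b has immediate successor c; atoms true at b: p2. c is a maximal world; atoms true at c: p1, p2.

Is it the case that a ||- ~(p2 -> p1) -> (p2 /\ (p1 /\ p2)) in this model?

a ||- ~(p2 -> p1) -> (p2 /\ (p1 /\ p2)) vacuously: no world accessible from a forces the antecedent ~(p2 -> p1).

Yes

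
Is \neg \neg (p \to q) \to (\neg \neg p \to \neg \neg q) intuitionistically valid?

Yes

This is the distribution of double negation over implication, which is intuitionistically derivable.
Assume \neg \neg (p \to q) and \neg \neg p; suppose \neg q. Then p \to q would give \neg p (by contraposition), contradicting \neg \neg p; so \neg (p \to q), contradicting \neg \neg (p \to q). Hence \neg \neg q.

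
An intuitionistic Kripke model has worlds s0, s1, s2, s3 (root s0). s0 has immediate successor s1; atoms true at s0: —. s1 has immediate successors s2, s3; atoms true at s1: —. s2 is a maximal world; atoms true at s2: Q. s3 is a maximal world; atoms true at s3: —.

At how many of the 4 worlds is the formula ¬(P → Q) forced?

s0: does not force it — s0 ⊮ ¬(P → Q) since s0 is accessible from s0 and s0 ⊩ P → Q.
s1: does not force it — s1 ⊮ ¬(P → Q) since s1 is accessible from s1 and s1 ⊩ P → Q.
s2: does not force it — s2 ⊮ ¬(P → Q) since s2 is accessible from s2 and s2 ⊩ P → Q.
s3: does not force it.
Worlds forcing the formula: { }.

0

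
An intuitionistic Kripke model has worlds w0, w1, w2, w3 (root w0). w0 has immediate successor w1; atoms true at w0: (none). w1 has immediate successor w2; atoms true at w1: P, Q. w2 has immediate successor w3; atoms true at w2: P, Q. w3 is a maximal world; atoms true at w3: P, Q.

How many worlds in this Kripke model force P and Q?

3

w0: does not force it — w0 does not force P and Q since w0 fails P.
w1: forces it.
w2: forces it.
w3: forces it.
Worlds forcing the formula: {w1, w2, w3}.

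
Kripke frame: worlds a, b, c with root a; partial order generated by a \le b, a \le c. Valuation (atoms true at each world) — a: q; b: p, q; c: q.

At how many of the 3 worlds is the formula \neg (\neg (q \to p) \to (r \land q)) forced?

1

a: does not force it — a \nVdash \neg (\neg (q \to p) \to (r \land q)) since b is accessible from a and b \Vdash \neg (q \to p) \to (r \land q).
b: does not force it.
c: forces it.
Worlds forcing the formula: {c}.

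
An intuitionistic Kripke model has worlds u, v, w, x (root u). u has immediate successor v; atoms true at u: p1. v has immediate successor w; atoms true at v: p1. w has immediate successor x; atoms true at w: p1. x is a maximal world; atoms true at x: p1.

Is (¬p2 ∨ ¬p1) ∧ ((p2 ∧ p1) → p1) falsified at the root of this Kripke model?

No

u ⊩ (¬p2 ∨ ¬p1) ∧ ((p2 ∧ p1) → p1) since u forces both conjuncts.
So the root u forces (¬p2 ∨ ¬p1) ∧ ((p2 ∧ p1) → p1); the model is not a countermodel.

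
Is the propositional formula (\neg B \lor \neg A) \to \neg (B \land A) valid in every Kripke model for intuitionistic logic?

Yes

This is a constructively valid De Morgan direction (disjunction of negations to negated conjunction), which is intuitionistically derivable.
If \neg B holds at a world then no accessible world forces B, hence none forces B \land A; likewise for \neg A.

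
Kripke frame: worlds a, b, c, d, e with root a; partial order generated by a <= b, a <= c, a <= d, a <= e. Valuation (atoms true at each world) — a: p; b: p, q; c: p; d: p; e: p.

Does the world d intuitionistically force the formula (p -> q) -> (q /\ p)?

Yes

d ||- (p -> q) -> (q /\ p) vacuously: no world accessible from d forces the antecedent p -> q.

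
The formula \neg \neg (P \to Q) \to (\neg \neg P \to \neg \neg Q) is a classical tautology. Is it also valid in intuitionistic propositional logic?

Yes

This is the distribution of double negation over implication, which is intuitionistically derivable.
Assume \neg \neg (P \to Q) and \neg \neg P; suppose \neg Q. Then P \to Q would give \neg P (by contraposition), contradicting \neg \neg P; so \neg (P \to Q), contradicting \neg \neg (P \to Q). Hence \neg \neg Q.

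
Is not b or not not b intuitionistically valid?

No

This is the weak law of excluded middle, which is not intuitionistically valid.
A Kripke countermodel: worlds w0, w1, w2; order generated by w0 <= w1, w0 <= w2; atoms true at each world — w0:{}; w1:{b}; w2:{}.
w0 does not force not b or not not b: neither disjunct is forced at w0.
w0 does not force not b since w1 is accessible from w0 and w1 forces b.
So the root w0 does not force the formula.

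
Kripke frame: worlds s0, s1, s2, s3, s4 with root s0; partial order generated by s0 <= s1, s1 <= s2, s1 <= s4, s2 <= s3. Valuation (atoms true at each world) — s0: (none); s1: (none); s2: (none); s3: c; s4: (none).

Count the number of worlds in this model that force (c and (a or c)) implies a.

1

s0: does not force it — s0 does not force (c and (a or c)) implies a: at the accessible world s3, s3 forces c and (a or c) but s3 does not force a.
s1: does not force it — s1 does not force (c and (a or c)) implies a: at the accessible world s3, s3 forces c and (a or c) but s3 does not force a.
s2: does not force it.
s3: does not force it.
s4: forces it.
Worlds forcing the formula: {s4}.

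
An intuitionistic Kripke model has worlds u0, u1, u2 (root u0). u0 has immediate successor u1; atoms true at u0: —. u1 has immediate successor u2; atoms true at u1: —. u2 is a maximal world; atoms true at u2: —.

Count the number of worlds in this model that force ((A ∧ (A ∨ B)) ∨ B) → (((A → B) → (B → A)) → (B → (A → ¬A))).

3

u0: forces it.
u1: forces it.
u2: forces it.
Worlds forcing the formula: {u0, u1, u2}.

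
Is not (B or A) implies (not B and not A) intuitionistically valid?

This is a constructively valid De Morgan direction (negated disjunction to conjunction of negations), which is intuitionistically derivable.
From not (B or A): if B held then B or A would, contradiction — so not B; similarly not A.

Yes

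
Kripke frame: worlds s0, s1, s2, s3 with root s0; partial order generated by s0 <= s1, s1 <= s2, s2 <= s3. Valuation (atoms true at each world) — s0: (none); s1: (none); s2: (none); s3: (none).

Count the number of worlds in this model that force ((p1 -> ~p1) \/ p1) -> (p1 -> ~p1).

4

s0: forces it.
s1: forces it.
s2: forces it.
s3: forces it.
Worlds forcing the formula: {s0, s1, s2, s3}.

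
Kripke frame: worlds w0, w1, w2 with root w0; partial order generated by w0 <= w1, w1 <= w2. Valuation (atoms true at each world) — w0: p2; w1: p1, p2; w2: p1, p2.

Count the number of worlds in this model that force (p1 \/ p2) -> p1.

w0: does not force it — w0 ||-/- (p1 \/ p2) -> p1: already at w0 itself, w0 ||- p1 \/ p2 but w0 ||-/- p1.
w1: forces it.
w2: forces it.
Worlds forcing the formula: {w1, w2}.

2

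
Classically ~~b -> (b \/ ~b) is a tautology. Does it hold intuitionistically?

This is a variant of double-negation elimination (deriving excluded middle from double negation), which is not intuitionistically valid.
A Kripke countermodel: worlds s0, s1; order generated by s0 <= s1; atoms true at each world — s0:{}; s1:{b}.
s0 ||-/- ~~b -> (b \/ ~b): already at s0 itself, s0 ||- ~~b but s0 ||-/- b \/ ~b.
s0 ||-/- b \/ ~b: neither disjunct is forced at s0.
s0 lacks atom b, so s0 ||-/- b.
So the root s0 does not force the formula.

No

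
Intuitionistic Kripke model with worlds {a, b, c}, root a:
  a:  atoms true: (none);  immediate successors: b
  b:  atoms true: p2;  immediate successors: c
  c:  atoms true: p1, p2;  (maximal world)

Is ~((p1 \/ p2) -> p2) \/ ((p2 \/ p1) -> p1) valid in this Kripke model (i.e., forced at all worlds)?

No

Not every world: a ||-/- ~((p1 \/ p2) -> p2) \/ ((p2 \/ p1) -> p1).
a ||-/- ~((p1 \/ p2) -> p2) \/ ((p2 \/ p1) -> p1): neither disjunct is forced at a.
a ||-/- ~((p1 \/ p2) -> p2) since a is accessible from a and a ||- (p1 \/ p2) -> p2.
a ||- (p1 \/ p2) -> p2: every world accessible from a that forces p1 \/ p2 (namely b, c) also forces p2.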